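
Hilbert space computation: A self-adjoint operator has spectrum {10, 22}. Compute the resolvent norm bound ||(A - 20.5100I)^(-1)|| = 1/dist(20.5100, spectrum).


dist(20.5100, {10, 22}) = min(|20.5100 - 10|, |20.5100 - 22|)
= min(10.5100, 1.4900) = 1.4900
Resolvent bound = 1/1.4900 = 0.6711

0.6711


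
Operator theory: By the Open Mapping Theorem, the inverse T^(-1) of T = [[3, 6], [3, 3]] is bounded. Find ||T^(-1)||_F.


det(T) = 3*3 - 6*3 = -9
T^(-1) = (1/-9) * [[3, -6], [-3, 3]] = [[-0.3333, 0.6667], [0.3333, -0.3333]]
||T^(-1)||_F^2 = (-0.3333)^2 + 0.6667^2 + 0.3333^2 + (-0.3333)^2 = 0.7778
||T^(-1)||_F = sqrt(0.7778) = 0.8819

0.8819


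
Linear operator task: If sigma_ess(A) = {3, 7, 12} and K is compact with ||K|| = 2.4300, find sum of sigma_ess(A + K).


By Weyl's theorem, the essential spectrum is invariant under compact perturbations.
sigma_ess(A + K) = sigma_ess(A) = {3, 7, 12}
Sum = 3 + 7 + 12 = 22

22


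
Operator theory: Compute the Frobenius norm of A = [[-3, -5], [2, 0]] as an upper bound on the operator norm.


||A||_F^2 = sum a_ij^2
= (-3)^2 + (-5)^2 + 2^2 + 0^2
= 9 + 25 + 4 + 0 = 38
||A||_F = sqrt(38) = 6.1644

6.1644


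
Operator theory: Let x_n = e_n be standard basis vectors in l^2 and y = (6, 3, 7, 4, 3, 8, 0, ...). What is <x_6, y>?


x_6 = e_6 is the standard basis vector with 1 in position 6.
<x_6, y> = y_6 = 8
As n -> infinity, <x_n, y> -> 0, confirming weak convergence of (x_n) to 0.

8


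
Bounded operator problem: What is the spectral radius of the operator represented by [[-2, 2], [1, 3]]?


For a 2x2 matrix, eigenvalues satisfy lambda^2 - (trace)*lambda + det = 0
trace = -2 + 3 = 1
det = -2*3 - 2*1 = -8
discriminant = 1^2 - 4*(-8) = 33
spectral radius = max |eigenvalue| = 3.3723

3.3723


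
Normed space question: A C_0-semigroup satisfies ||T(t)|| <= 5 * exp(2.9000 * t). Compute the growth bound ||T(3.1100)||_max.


||T(3.1100)|| <= 5 * exp(2.9000 * 3.1100)
= 5 * exp(9.0190)
= 5 * 8258.5144
= 41292.5722

41292.5722


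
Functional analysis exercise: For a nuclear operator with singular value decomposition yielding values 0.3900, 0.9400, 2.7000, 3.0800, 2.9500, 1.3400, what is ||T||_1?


The nuclear norm is the sum of all singular values.
||T||_1 = 0.3900 + 0.9400 + 2.7000 + 3.0800 + 2.9500 + 1.3400
= 11.4000

11.4000


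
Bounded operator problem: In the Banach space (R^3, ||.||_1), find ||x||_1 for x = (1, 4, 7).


The l^1 norm equals the sum of absolute values of all components.
||x||_1 = 1 + 4 + 7
= 12

12.0000


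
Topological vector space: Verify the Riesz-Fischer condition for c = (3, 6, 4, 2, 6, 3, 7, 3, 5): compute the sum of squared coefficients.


sum |c_n|^2 = 3^2 + 6^2 + 4^2 + 2^2 + 6^2 + 3^2 + 7^2 + 3^2 + 5^2
= 9 + 36 + 16 + 4 + 36 + 9 + 49 + 9 + 25
= 193

193


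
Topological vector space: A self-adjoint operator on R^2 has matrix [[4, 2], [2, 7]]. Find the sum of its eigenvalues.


For a self-adjoint (symmetric) matrix, the eigenvalues are real.
The sum of eigenvalues equals the trace of the matrix.
trace = 4 + 7 = 11

11


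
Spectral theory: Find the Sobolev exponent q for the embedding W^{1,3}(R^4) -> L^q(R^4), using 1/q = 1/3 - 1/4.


Using the Sobolev embedding formula: 1/q = 1/p - k/n
1/q = 1/3 - 1/4 = 1/12
q = 1/(1/12) = 12

12.0000


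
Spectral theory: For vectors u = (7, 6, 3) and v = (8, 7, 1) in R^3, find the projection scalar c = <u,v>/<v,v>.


Computing <u,v> = 7*8 + 6*7 + 3*1 = 101
Computing <v,v> = 8^2 + 7^2 + 1^2 = 114
Projection coefficient = 101/114 = 0.8860

0.8860


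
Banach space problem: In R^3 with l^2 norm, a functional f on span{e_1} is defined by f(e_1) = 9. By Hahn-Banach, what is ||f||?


The norm of f is given by ||f|| = sup_{||x||=1} |f(x)|.
On span{e_1}, ||e_1|| = 1, so ||f|| = |f(e_1)| / ||e_1||
= |9| / 1 = 9.0000

9.0000


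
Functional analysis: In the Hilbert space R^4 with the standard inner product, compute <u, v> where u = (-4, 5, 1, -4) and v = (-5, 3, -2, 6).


Computing the standard inner product <u, v> = sum u_i * v_i
= -4*-5 + 5*3 + 1*-2 + -4*6
= 20 + 15 + -2 + -24
= 9

9


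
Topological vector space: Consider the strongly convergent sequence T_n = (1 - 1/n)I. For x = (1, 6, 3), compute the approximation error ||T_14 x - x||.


T_14 x - x = (1 - 1/14)x - x = -x/14
||x|| = sqrt(46) = 6.7823
||T_14 x - x|| = ||x||/14 = 6.7823/14 = 0.4845

0.4845


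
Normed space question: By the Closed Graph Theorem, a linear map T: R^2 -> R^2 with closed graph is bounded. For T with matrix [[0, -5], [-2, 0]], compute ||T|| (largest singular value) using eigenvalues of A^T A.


A^T A = [[4, 0], [0, 25]]
trace(A^T A) = 29, det(A^T A) = 100
discriminant = 29^2 - 4*100 = 441
Largest eigenvalue of A^T A = (trace + sqrt(disc))/2 = 25.0000
||T|| = sqrt(25.0000) = 5.0000

5.0000


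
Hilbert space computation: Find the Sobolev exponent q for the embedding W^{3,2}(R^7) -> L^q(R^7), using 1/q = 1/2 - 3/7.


Using the Sobolev embedding formula: 1/q = 1/p - k/n
1/q = 1/2 - 3/7 = 1/14
q = 1/(1/14) = 14

14.0000


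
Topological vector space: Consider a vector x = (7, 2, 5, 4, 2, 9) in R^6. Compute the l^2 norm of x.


The l^2 norm = (sum |x_i|^2)^(1/2)
Sum of 2th powers = 49 + 4 + 25 + 16 + 4 + 81 = 179
||x||_2 = (179)^(1/2) = 13.3791

13.3791


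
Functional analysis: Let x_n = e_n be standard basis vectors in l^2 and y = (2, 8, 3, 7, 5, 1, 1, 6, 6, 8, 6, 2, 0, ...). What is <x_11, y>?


x_11 = e_11 is the standard basis vector with 1 in position 11.
<x_11, y> = y_11 = 6
As n -> infinity, <x_n, y> -> 0, confirming weak convergence of (x_n) to 0.

6


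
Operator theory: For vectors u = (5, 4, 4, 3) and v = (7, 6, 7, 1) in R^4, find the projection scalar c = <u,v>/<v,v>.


Computing <u,v> = 5*7 + 4*6 + 4*7 + 3*1 = 90
Computing <v,v> = 7^2 + 6^2 + 7^2 + 1^2 = 135
Projection coefficient = 90/135 = 0.6667

0.6667


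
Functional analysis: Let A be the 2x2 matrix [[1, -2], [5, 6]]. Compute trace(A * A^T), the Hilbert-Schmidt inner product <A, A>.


trace(A * A^T) = sum of squares of all entries
= 1^2 + (-2)^2 + 5^2 + 6^2
= 1 + 4 + 25 + 36
= 66

66


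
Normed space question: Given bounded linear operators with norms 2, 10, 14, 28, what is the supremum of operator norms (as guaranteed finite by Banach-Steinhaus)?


By the Uniform Boundedness Principle, the supremum of norms is finite.
sup_k ||T_k|| = max(2, 10, 14, 28) = 28

28


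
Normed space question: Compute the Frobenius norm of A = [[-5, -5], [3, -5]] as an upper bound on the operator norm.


||A||_F^2 = sum a_ij^2
= (-5)^2 + (-5)^2 + 3^2 + (-5)^2
= 25 + 25 + 9 + 25 = 84
||A||_F = sqrt(84) = 9.1652

9.1652


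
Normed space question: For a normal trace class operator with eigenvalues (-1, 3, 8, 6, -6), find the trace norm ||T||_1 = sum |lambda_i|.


For a normal operator, singular values equal |eigenvalues|.
Trace norm = sum |lambda_i| = 1 + 3 + 8 + 6 + 6
= 24

24


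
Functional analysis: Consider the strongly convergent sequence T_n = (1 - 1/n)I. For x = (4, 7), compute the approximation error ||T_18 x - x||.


T_18 x - x = (1 - 1/18)x - x = -x/18
||x|| = sqrt(65) = 8.0623
||T_18 x - x|| = ||x||/18 = 8.0623/18 = 0.4479

0.4479


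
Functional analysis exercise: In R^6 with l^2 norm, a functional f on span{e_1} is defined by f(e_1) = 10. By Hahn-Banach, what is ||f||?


The norm of f is given by ||f|| = sup_{||x||=1} |f(x)|.
On span{e_1}, ||e_1|| = 1, so ||f|| = |f(e_1)| / ||e_1||
= |10| / 1 = 10.0000

10.0000


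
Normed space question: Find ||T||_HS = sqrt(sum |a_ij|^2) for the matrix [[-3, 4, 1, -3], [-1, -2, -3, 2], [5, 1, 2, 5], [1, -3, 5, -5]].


The Hilbert-Schmidt norm is sqrt(sum of squares of all entries).
Sum of squares = (-3)^2 + 4^2 + 1^2 + (-3)^2 + (-1)^2 + (-2)^2 + (-3)^2 + 2^2 + 5^2 + 1^2 + 2^2 + 5^2 + 1^2 + (-3)^2 + 5^2 + (-5)^2
= 9 + 16 + 1 + 9 + 1 + 4 + 9 + 4 + 25 + 1 + 4 + 25 + 1 + 9 + 25 + 25 = 168
||T||_HS = sqrt(168) = 12.9615

12.9615


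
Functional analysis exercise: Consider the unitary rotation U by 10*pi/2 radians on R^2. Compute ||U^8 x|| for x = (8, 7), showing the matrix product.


U is a rotation by theta = 10*pi/2
U^8 = rotation by 8*theta = 80*pi/2 = 0*pi/2 (mod 2*pi)
cos(0*pi/2) = 1.0000, sin(0*pi/2) = 0.0000
U^8 x = (1.0000 * 8 - 0.0000 * 7, 0.0000 * 8 + 1.0000 * 7)
= (8.0000, 7.0000)
||U^8 x|| = sqrt(8.0000^2 + 7.0000^2) = sqrt(113.0000) = 10.6301

10.6301


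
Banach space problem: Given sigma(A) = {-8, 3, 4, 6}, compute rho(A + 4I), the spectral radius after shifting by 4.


Spectrum of A + 4I = {-4, 7, 8, 10}
Spectral radius = max |lambda| over the shifted spectrum
= max(4, 7, 8, 10) = 10

10


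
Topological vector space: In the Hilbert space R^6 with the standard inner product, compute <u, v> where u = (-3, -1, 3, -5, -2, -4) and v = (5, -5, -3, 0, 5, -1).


Computing the standard inner product <u, v> = sum u_i * v_i
= -3*5 + -1*-5 + 3*-3 + -5*0 + -2*5 + -4*-1
= -15 + 5 + -9 + 0 + -10 + 4
= -25

-25


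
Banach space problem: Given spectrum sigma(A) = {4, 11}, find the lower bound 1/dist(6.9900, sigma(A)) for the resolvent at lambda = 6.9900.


dist(6.9900, {4, 11}) = min(|6.9900 - 4|, |6.9900 - 11|)
= min(2.9900, 4.0100) = 2.9900
Resolvent bound = 1/2.9900 = 0.3344

0.3344


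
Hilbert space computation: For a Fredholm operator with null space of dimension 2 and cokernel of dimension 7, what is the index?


The Fredholm index is defined as ind(T) = dim(ker T) - dim(coker T)
= 2 - 7
= -5

-5


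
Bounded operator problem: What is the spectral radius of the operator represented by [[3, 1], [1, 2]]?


For a 2x2 matrix, eigenvalues satisfy lambda^2 - (trace)*lambda + det = 0
trace = 3 + 2 = 5
det = 3*2 - 1*1 = 5
discriminant = 5^2 - 4*(5) = 5
spectral radius = max |eigenvalue| = 3.6180

3.6180


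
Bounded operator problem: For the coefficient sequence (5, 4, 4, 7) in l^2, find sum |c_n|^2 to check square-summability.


sum |c_n|^2 = 5^2 + 4^2 + 4^2 + 7^2
= 25 + 16 + 16 + 49
= 106

106


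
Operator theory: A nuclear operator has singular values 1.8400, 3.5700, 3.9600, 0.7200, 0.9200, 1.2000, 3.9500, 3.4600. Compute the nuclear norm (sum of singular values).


The nuclear norm is the sum of all singular values.
||T||_1 = 1.8400 + 3.5700 + 3.9600 + 0.7200 + 0.9200 + 1.2000 + 3.9500 + 3.4600
= 19.6200

19.6200


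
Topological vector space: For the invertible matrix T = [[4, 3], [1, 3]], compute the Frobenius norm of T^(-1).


det(T) = 4*3 - 3*1 = 9
T^(-1) = (1/9) * [[3, -3], [-1, 4]] = [[0.3333, -0.3333], [-0.1111, 0.4444]]
||T^(-1)||_F^2 = 0.3333^2 + (-0.3333)^2 + (-0.1111)^2 + 0.4444^2 = 0.4321
||T^(-1)||_F = sqrt(0.4321) = 0.6573

0.6573


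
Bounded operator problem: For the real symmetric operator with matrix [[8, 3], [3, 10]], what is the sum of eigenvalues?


For a self-adjoint (symmetric) matrix, the eigenvalues are real.
The sum of eigenvalues equals the trace of the matrix.
trace = 8 + 10 = 18

18


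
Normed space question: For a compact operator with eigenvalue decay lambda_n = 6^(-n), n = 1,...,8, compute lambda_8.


The eigenvalue formula gives lambda_8 = 1/6^8
= 1/1679616
= 5.9537e-07

5.9537e-07


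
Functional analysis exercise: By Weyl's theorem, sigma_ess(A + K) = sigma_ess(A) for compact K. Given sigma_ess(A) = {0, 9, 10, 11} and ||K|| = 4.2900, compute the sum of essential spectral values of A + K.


By Weyl's theorem, the essential spectrum is invariant under compact perturbations.
sigma_ess(A + K) = sigma_ess(A) = {0, 9, 10, 11}
Sum = 0 + 9 + 10 + 11 = 30

30


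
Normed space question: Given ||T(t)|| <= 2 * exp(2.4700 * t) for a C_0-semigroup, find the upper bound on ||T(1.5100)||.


||T(1.5100)|| <= 2 * exp(2.4700 * 1.5100)
= 2 * exp(3.7297)
= 2 * 41.6666
= 83.3332

83.3332


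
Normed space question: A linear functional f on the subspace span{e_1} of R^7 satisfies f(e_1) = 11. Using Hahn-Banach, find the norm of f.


The norm of f is given by ||f|| = sup_{||x||=1} |f(x)|.
On span{e_1}, ||e_1|| = 1, so ||f|| = |f(e_1)| / ||e_1||
= |11| / 1 = 11.0000

11.0000


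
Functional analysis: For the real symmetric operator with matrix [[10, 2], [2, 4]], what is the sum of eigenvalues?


For a self-adjoint (symmetric) matrix, the eigenvalues are real.
The sum of eigenvalues equals the trace of the matrix.
trace = 10 + 4 = 14

14


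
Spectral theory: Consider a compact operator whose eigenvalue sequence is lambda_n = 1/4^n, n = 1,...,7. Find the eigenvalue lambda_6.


The eigenvalue formula gives lambda_6 = 1/4^6
= 1/4096
= 2.4414e-04

2.4414e-04


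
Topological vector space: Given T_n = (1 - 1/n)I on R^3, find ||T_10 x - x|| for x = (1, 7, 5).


T_10 x - x = (1 - 1/10)x - x = -x/10
||x|| = sqrt(75) = 8.6603
||T_10 x - x|| = ||x||/10 = 8.6603/10 = 0.8660

0.8660


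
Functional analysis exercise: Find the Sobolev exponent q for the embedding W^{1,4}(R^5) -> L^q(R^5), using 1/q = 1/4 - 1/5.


Using the Sobolev embedding formula: 1/q = 1/p - k/n
1/q = 1/4 - 1/5 = 1/20
q = 1/(1/20) = 20

20.0000


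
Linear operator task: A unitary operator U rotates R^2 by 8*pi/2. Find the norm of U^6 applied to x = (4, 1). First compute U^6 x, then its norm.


U is a rotation by theta = 8*pi/2
U^6 = rotation by 6*theta = 48*pi/2 = 0*pi/2 (mod 2*pi)
cos(0*pi/2) = 1.0000, sin(0*pi/2) = 0.0000
U^6 x = (1.0000 * 4 - 0.0000 * 1, 0.0000 * 4 + 1.0000 * 1)
= (4.0000, 1.0000)
||U^6 x|| = sqrt(4.0000^2 + 1.0000^2) = sqrt(17.0000) = 4.1231

4.1231


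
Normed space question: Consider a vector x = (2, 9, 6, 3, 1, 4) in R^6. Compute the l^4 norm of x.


The l^4 norm = (sum |x_i|^4)^(1/4)
Sum of 4th powers = 16 + 6561 + 1296 + 81 + 1 + 256 = 8211
||x||_4 = (8211)^(1/4) = 9.5192

9.5192


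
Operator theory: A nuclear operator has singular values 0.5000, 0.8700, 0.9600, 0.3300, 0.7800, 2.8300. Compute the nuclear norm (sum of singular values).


The nuclear norm is the sum of all singular values.
||T||_1 = 0.5000 + 0.8700 + 0.9600 + 0.3300 + 0.7800 + 2.8300
= 6.2700

6.2700


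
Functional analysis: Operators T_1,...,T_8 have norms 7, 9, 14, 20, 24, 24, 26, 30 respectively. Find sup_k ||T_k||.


By the Uniform Boundedness Principle, the supremum of norms is finite.
sup_k ||T_k|| = max(7, 9, 14, 20, 24, 24, 26, 30) = 30

30


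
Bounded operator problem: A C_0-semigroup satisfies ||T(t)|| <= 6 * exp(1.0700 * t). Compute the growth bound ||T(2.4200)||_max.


||T(2.4200)|| <= 6 * exp(1.0700 * 2.4200)
= 6 * exp(2.5894)
= 6 * 13.3218
= 79.9307

79.9307


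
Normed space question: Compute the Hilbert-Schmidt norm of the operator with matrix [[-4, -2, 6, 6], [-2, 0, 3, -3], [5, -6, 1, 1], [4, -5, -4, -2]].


The Hilbert-Schmidt norm is sqrt(sum of squares of all entries).
Sum of squares = (-4)^2 + (-2)^2 + 6^2 + 6^2 + (-2)^2 + 0^2 + 3^2 + (-3)^2 + 5^2 + (-6)^2 + 1^2 + 1^2 + 4^2 + (-5)^2 + (-4)^2 + (-2)^2
= 16 + 4 + 36 + 36 + 4 + 0 + 9 + 9 + 25 + 36 + 1 + 1 + 16 + 25 + 16 + 4 = 238
||T||_HS = sqrt(238) = 15.4272

15.4272


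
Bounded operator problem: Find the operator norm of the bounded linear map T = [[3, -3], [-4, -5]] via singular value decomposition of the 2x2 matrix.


A^T A = [[25, 11], [11, 34]]
trace(A^T A) = 59, det(A^T A) = 729
discriminant = 59^2 - 4*729 = 565
Largest eigenvalue of A^T A = (trace + sqrt(disc))/2 = 41.3849
||T|| = sqrt(41.3849) = 6.4331

6.4331


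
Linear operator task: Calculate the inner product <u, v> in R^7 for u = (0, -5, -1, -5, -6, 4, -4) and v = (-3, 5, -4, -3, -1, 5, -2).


Computing the standard inner product <u, v> = sum u_i * v_i
= 0*-3 + -5*5 + -1*-4 + -5*-3 + -6*-1 + 4*5 + -4*-2
= 0 + -25 + 4 + 15 + 6 + 20 + 8
= 28

28


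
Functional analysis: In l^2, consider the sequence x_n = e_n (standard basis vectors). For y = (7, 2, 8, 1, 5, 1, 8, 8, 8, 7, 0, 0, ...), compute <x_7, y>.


x_7 = e_7 is the standard basis vector with 1 in position 7.
<x_7, y> = y_7 = 8
As n -> infinity, <x_n, y> -> 0, confirming weak convergence of (x_n) to 0.

8


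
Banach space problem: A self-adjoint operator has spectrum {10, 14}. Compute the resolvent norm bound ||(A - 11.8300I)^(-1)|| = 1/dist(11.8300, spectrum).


dist(11.8300, {10, 14}) = min(|11.8300 - 10|, |11.8300 - 14|)
= min(1.8300, 2.1700) = 1.8300
Resolvent bound = 1/1.8300 = 0.5464

0.5464


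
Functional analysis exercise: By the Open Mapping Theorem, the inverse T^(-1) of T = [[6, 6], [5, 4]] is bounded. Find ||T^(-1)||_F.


det(T) = 6*4 - 6*5 = -6
T^(-1) = (1/-6) * [[4, -6], [-5, 6]] = [[-0.6667, 1.0000], [0.8333, -1.0000]]
||T^(-1)||_F^2 = (-0.6667)^2 + 1.0000^2 + 0.8333^2 + (-1.0000)^2 = 3.1389
||T^(-1)||_F = sqrt(3.1389) = 1.7717

1.7717


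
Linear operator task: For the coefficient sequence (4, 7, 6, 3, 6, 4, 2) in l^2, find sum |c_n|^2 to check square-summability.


sum |c_n|^2 = 4^2 + 7^2 + 6^2 + 3^2 + 6^2 + 4^2 + 2^2
= 16 + 49 + 36 + 9 + 36 + 16 + 4
= 166

166


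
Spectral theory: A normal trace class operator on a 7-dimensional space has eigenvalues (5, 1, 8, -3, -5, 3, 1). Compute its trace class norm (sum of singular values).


For a normal operator, singular values equal |eigenvalues|.
Trace norm = sum |lambda_i| = 5 + 1 + 8 + 3 + 5 + 3 + 1
= 26

26


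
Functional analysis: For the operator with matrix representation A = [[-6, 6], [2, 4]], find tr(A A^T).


trace(A * A^T) = sum of squares of all entries
= (-6)^2 + 6^2 + 2^2 + 4^2
= 36 + 36 + 4 + 16
= 92

92


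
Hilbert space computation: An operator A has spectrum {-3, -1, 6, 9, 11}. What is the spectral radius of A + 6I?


Spectrum of A + 6I = {3, 5, 12, 15, 17}
Spectral radius = max |lambda| over the shifted spectrum
= max(3, 5, 12, 15, 17) = 17

17


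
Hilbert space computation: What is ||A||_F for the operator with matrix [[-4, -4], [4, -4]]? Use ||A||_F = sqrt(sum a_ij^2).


||A||_F^2 = sum a_ij^2
= (-4)^2 + (-4)^2 + 4^2 + (-4)^2
= 16 + 16 + 16 + 16 = 64
||A||_F = sqrt(64) = 8.0000

8.0000


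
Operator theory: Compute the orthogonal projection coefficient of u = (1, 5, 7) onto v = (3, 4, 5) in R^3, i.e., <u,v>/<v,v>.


Computing <u,v> = 1*3 + 5*4 + 7*5 = 58
Computing <v,v> = 3^2 + 4^2 + 5^2 = 50
Projection coefficient = 58/50 = 1.1600

1.1600


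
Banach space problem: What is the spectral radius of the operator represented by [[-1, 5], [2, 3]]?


For a 2x2 matrix, eigenvalues satisfy lambda^2 - (trace)*lambda + det = 0
trace = -1 + 3 = 2
det = -1*3 - 5*2 = -13
discriminant = 2^2 - 4*(-13) = 56
spectral radius = max |eigenvalue| = 4.7417

4.7417


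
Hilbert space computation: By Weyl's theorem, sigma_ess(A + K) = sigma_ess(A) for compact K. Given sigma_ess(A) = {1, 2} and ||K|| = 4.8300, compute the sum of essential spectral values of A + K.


By Weyl's theorem, the essential spectrum is invariant under compact perturbations.
sigma_ess(A + K) = sigma_ess(A) = {1, 2}
Sum = 1 + 2 = 3

3


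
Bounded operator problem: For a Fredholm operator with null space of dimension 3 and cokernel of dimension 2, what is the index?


The Fredholm index is defined as ind(T) = dim(ker T) - dim(coker T)
= 3 - 2
= 1

1


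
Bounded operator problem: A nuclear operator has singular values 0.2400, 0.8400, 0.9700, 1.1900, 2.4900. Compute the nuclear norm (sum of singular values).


The nuclear norm is the sum of all singular values.
||T||_1 = 0.2400 + 0.8400 + 0.9700 + 1.1900 + 2.4900
= 5.7300

5.7300


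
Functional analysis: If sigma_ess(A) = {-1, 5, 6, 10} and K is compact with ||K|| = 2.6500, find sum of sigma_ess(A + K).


By Weyl's theorem, the essential spectrum is invariant under compact perturbations.
sigma_ess(A + K) = sigma_ess(A) = {-1, 5, 6, 10}
Sum = -1 + 5 + 6 + 10 = 20

20


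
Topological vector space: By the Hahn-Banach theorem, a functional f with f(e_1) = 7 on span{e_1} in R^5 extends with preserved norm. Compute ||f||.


The norm of f is given by ||f|| = sup_{||x||=1} |f(x)|.
On span{e_1}, ||e_1|| = 1, so ||f|| = |f(e_1)| / ||e_1||
= |7| / 1 = 7.0000

7.0000


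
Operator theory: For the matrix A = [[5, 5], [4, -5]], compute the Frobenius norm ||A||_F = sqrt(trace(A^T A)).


||A||_F^2 = sum a_ij^2
= 5^2 + 5^2 + 4^2 + (-5)^2
= 25 + 25 + 16 + 25 = 91
||A||_F = sqrt(91) = 9.5394

9.5394


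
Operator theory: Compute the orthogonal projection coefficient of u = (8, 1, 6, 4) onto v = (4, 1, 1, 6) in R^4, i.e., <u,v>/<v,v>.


Computing <u,v> = 8*4 + 1*1 + 6*1 + 4*6 = 63
Computing <v,v> = 4^2 + 1^2 + 1^2 + 6^2 = 54
Projection coefficient = 63/54 = 1.1667

1.1667


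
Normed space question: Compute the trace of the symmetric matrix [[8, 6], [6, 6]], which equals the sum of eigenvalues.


For a self-adjoint (symmetric) matrix, the eigenvalues are real.
The sum of eigenvalues equals the trace of the matrix.
trace = 8 + 6 = 14

14


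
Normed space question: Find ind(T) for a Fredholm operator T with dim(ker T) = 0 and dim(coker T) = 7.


The Fredholm index is defined as ind(T) = dim(ker T) - dim(coker T)
= 0 - 7
= -7

-7


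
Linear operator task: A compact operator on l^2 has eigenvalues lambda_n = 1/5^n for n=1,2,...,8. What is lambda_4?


The eigenvalue formula gives lambda_4 = 1/5^4
= 1/625
= 0.0016

0.0016


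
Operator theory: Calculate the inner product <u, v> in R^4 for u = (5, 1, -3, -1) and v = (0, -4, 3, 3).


Computing the standard inner product <u, v> = sum u_i * v_i
= 5*0 + 1*-4 + -3*3 + -1*3
= 0 + -4 + -9 + -3
= -16

-16


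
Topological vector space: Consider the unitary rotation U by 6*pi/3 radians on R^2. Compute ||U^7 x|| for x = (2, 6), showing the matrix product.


U is a rotation by theta = 6*pi/3
U^7 = rotation by 7*theta = 42*pi/3 = 0*pi/3 (mod 2*pi)
cos(0*pi/3) = 1.0000, sin(0*pi/3) = 0.0000
U^7 x = (1.0000 * 2 - 0.0000 * 6, 0.0000 * 2 + 1.0000 * 6)
= (2.0000, 6.0000)
||U^7 x|| = sqrt(2.0000^2 + 6.0000^2) = sqrt(40.0000) = 6.3246

6.3246


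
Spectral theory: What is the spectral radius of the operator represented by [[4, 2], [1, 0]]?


For a 2x2 matrix, eigenvalues satisfy lambda^2 - (trace)*lambda + det = 0
trace = 4 + 0 = 4
det = 4*0 - 2*1 = -2
discriminant = 4^2 - 4*(-2) = 24
spectral radius = max |eigenvalue| = 4.4495

4.4495


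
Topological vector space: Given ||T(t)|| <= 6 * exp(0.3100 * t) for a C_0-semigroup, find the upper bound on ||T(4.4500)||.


||T(4.4500)|| <= 6 * exp(0.3100 * 4.4500)
= 6 * exp(1.3795)
= 6 * 3.9729
= 23.8375

23.8375


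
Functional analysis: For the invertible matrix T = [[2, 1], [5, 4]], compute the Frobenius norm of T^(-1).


det(T) = 2*4 - 1*5 = 3
T^(-1) = (1/3) * [[4, -1], [-5, 2]] = [[1.3333, -0.3333], [-1.6667, 0.6667]]
||T^(-1)||_F^2 = 1.3333^2 + (-0.3333)^2 + (-1.6667)^2 + 0.6667^2 = 5.1111
||T^(-1)||_F = sqrt(5.1111) = 2.2608

2.2608


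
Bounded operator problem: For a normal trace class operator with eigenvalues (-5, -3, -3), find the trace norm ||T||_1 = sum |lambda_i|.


For a normal operator, singular values equal |eigenvalues|.
Trace norm = sum |lambda_i| = 5 + 3 + 3
= 11

11


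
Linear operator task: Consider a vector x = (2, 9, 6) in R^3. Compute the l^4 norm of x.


The l^4 norm = (sum |x_i|^4)^(1/4)
Sum of 4th powers = 16 + 6561 + 1296 = 7873
||x||_4 = (7873)^(1/4) = 9.4197

9.4197


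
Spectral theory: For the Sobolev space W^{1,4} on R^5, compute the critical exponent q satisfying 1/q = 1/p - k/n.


Using the Sobolev embedding formula: 1/q = 1/p - k/n
1/q = 1/4 - 1/5 = 1/20
q = 1/(1/20) = 20

20.0000


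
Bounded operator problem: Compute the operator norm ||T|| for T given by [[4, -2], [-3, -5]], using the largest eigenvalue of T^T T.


A^T A = [[25, 7], [7, 29]]
trace(A^T A) = 54, det(A^T A) = 676
discriminant = 54^2 - 4*676 = 212
Largest eigenvalue of A^T A = (trace + sqrt(disc))/2 = 34.2801
||T|| = sqrt(34.2801) = 5.8549

5.8549


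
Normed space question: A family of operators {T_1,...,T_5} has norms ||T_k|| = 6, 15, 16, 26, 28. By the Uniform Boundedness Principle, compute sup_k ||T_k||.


By the Uniform Boundedness Principle, the supremum of norms is finite.
sup_k ||T_k|| = max(6, 15, 16, 26, 28) = 28

28


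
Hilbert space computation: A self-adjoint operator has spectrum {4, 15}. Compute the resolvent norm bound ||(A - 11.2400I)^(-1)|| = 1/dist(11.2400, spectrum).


dist(11.2400, {4, 15}) = min(|11.2400 - 4|, |11.2400 - 15|)
= min(7.2400, 3.7600) = 3.7600
Resolvent bound = 1/3.7600 = 0.2660

0.2660


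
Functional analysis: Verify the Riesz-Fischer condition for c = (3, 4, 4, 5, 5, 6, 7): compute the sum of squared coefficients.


sum |c_n|^2 = 3^2 + 4^2 + 4^2 + 5^2 + 5^2 + 6^2 + 7^2
= 9 + 16 + 16 + 25 + 25 + 36 + 49
= 176

176


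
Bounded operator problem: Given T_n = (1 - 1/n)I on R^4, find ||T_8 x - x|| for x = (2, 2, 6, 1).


T_8 x - x = (1 - 1/8)x - x = -x/8
||x|| = sqrt(45) = 6.7082
||T_8 x - x|| = ||x||/8 = 6.7082/8 = 0.8385

0.8385


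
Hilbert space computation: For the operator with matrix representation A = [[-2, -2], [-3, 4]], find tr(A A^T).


trace(A * A^T) = sum of squares of all entries
= (-2)^2 + (-2)^2 + (-3)^2 + 4^2
= 4 + 4 + 9 + 16
= 33

33


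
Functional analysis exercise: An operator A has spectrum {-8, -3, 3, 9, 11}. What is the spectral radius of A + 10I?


Spectrum of A + 10I = {2, 7, 13, 19, 21}
Spectral radius = max |lambda| over the shifted spectrum
= max(2, 7, 13, 19, 21) = 21

21


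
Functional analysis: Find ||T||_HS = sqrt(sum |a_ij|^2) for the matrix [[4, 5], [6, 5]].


The Hilbert-Schmidt norm is sqrt(sum of squares of all entries).
Sum of squares = 4^2 + 5^2 + 6^2 + 5^2
= 16 + 25 + 36 + 25 = 102
||T||_HS = sqrt(102) = 10.0995

10.0995


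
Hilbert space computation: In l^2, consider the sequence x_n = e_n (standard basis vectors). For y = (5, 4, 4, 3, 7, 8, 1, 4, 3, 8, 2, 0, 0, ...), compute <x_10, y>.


x_10 = e_10 is the standard basis vector with 1 in position 10.
<x_10, y> = y_10 = 8
As n -> infinity, <x_n, y> -> 0, confirming weak convergence of (x_n) to 0.

8


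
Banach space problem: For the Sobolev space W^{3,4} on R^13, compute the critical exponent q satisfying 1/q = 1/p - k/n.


Using the Sobolev embedding formula: 1/q = 1/p - k/n
1/q = 1/4 - 3/13 = 1/52
q = 1/(1/52) = 52

52.0000


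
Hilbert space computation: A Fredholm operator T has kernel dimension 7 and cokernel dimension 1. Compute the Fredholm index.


The Fredholm index is defined as ind(T) = dim(ker T) - dim(coker T)
= 7 - 1
= 6

6


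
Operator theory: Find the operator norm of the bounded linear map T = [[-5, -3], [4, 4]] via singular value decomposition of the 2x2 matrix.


A^T A = [[41, 31], [31, 25]]
trace(A^T A) = 66, det(A^T A) = 64
discriminant = 66^2 - 4*64 = 4100
Largest eigenvalue of A^T A = (trace + sqrt(disc))/2 = 65.0156
||T|| = sqrt(65.0156) = 8.0632

8.0632


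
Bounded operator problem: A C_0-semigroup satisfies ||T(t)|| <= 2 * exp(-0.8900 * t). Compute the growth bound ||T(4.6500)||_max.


||T(4.6500)|| <= 2 * exp(-0.8900 * 4.6500)
= 2 * exp(-4.1385)
= 2 * 0.0159
= 0.0319

0.0319


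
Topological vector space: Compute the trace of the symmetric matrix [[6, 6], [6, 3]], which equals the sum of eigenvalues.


For a self-adjoint (symmetric) matrix, the eigenvalues are real.
The sum of eigenvalues equals the trace of the matrix.
trace = 6 + 3 = 9

9


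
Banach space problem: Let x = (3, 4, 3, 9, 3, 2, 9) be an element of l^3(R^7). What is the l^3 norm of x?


The l^3 norm = (sum |x_i|^3)^(1/3)
Sum of 3th powers = 27 + 64 + 27 + 729 + 27 + 8 + 729 = 1611
||x||_3 = (1611)^(1/3) = 11.7228

11.7228


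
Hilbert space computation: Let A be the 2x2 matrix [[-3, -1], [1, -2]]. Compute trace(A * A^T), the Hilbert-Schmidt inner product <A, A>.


trace(A * A^T) = sum of squares of all entries
= (-3)^2 + (-1)^2 + 1^2 + (-2)^2
= 9 + 1 + 1 + 4
= 15

15


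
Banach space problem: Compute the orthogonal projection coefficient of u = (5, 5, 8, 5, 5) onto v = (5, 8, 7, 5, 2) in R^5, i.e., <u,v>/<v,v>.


Computing <u,v> = 5*5 + 5*8 + 8*7 + 5*5 + 5*2 = 156
Computing <v,v> = 5^2 + 8^2 + 7^2 + 5^2 + 2^2 = 167
Projection coefficient = 156/167 = 0.9341

0.9341


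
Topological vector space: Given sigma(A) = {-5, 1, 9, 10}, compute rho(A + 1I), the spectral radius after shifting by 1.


Spectrum of A + 1I = {-4, 2, 10, 11}
Spectral radius = max |lambda| over the shifted spectrum
= max(4, 2, 10, 11) = 11

11


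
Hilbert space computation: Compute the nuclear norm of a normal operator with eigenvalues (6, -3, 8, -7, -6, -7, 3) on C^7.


For a normal operator, singular values equal |eigenvalues|.
Trace norm = sum |lambda_i| = 6 + 3 + 8 + 7 + 6 + 7 + 3
= 40

40


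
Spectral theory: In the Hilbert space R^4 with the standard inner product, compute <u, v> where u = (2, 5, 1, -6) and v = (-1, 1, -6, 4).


Computing the standard inner product <u, v> = sum u_i * v_i
= 2*-1 + 5*1 + 1*-6 + -6*4
= -2 + 5 + -6 + -24
= -27

-27


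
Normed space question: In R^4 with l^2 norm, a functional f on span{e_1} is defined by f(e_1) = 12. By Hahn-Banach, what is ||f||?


The norm of f is given by ||f|| = sup_{||x||=1} |f(x)|.
On span{e_1}, ||e_1|| = 1, so ||f|| = |f(e_1)| / ||e_1||
= |12| / 1 = 12.0000

12.0000


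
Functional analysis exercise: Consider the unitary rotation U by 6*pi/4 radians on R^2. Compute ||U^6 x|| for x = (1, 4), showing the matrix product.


U is a rotation by theta = 6*pi/4
U^6 = rotation by 6*theta = 36*pi/4 = 4*pi/4 (mod 2*pi)
cos(4*pi/4) = -1.0000, sin(4*pi/4) = 0.0000
U^6 x = (-1.0000 * 1 - 0.0000 * 4, 0.0000 * 1 + -1.0000 * 4)
= (-1.0000, -4.0000)
||U^6 x|| = sqrt((-1.0000)^2 + (-4.0000)^2) = sqrt(17.0000) = 4.1231

4.1231


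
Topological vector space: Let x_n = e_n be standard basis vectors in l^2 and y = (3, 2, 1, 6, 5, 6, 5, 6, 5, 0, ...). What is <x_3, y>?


x_3 = e_3 is the standard basis vector with 1 in position 3.
<x_3, y> = y_3 = 1
As n -> infinity, <x_n, y> -> 0, confirming weak convergence of (x_n) to 0.

1


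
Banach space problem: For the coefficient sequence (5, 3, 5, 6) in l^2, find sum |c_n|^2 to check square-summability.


sum |c_n|^2 = 5^2 + 3^2 + 5^2 + 6^2
= 25 + 9 + 25 + 36
= 95

95


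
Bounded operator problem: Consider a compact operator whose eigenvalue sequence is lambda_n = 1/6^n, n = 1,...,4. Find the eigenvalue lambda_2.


The eigenvalue formula gives lambda_2 = 1/6^2
= 1/36
= 0.0278

0.0278


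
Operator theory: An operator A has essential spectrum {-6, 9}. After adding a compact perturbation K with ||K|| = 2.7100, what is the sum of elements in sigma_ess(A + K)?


By Weyl's theorem, the essential spectrum is invariant under compact perturbations.
sigma_ess(A + K) = sigma_ess(A) = {-6, 9}
Sum = -6 + 9 = 3

3


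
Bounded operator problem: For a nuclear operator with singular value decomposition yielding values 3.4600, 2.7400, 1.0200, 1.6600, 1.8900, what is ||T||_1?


The nuclear norm is the sum of all singular values.
||T||_1 = 3.4600 + 2.7400 + 1.0200 + 1.6600 + 1.8900
= 10.7700

10.7700


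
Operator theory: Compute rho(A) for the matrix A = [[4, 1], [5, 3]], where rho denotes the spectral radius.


For a 2x2 matrix, eigenvalues satisfy lambda^2 - (trace)*lambda + det = 0
trace = 4 + 3 = 7
det = 4*3 - 1*5 = 7
discriminant = 7^2 - 4*(7) = 21
spectral radius = max |eigenvalue| = 5.7913

5.7913


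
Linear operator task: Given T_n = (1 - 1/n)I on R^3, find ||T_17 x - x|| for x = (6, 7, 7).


T_17 x - x = (1 - 1/17)x - x = -x/17
||x|| = sqrt(134) = 11.5758
||T_17 x - x|| = ||x||/17 = 11.5758/17 = 0.6809

0.6809


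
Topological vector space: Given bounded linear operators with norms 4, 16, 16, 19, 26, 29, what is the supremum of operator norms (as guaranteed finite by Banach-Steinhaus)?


By the Uniform Boundedness Principle, the supremum of norms is finite.
sup_k ||T_k|| = max(4, 16, 16, 19, 26, 29) = 29

29


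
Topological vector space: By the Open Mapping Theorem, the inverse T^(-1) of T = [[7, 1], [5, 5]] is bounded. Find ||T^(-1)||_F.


det(T) = 7*5 - 1*5 = 30
T^(-1) = (1/30) * [[5, -1], [-5, 7]] = [[0.1667, -0.0333], [-0.1667, 0.2333]]
||T^(-1)||_F^2 = 0.1667^2 + (-0.0333)^2 + (-0.1667)^2 + 0.2333^2 = 0.1111
||T^(-1)||_F = sqrt(0.1111) = 0.3333

0.3333


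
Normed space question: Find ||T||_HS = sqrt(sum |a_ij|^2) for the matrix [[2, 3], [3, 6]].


The Hilbert-Schmidt norm is sqrt(sum of squares of all entries).
Sum of squares = 2^2 + 3^2 + 3^2 + 6^2
= 4 + 9 + 9 + 36 = 58
||T||_HS = sqrt(58) = 7.6158

7.6158


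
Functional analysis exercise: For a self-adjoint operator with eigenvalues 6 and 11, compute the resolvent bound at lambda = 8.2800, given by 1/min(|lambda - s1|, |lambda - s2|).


dist(8.2800, {6, 11}) = min(|8.2800 - 6|, |8.2800 - 11|)
= min(2.2800, 2.7200) = 2.2800
Resolvent bound = 1/2.2800 = 0.4386

0.4386


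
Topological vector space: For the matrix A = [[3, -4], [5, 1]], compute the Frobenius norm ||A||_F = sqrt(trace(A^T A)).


||A||_F^2 = sum a_ij^2
= 3^2 + (-4)^2 + 5^2 + 1^2
= 9 + 16 + 25 + 1 = 51
||A||_F = sqrt(51) = 7.1414

7.1414


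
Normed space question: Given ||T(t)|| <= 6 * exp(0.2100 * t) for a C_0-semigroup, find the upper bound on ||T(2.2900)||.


||T(2.2900)|| <= 6 * exp(0.2100 * 2.2900)
= 6 * exp(0.4809)
= 6 * 1.6175
= 9.7052

9.7052


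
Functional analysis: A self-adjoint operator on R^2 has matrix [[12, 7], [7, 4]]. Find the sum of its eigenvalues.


For a self-adjoint (symmetric) matrix, the eigenvalues are real.
The sum of eigenvalues equals the trace of the matrix.
trace = 12 + 4 = 16

16


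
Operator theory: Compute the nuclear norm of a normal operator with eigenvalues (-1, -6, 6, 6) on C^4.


For a normal operator, singular values equal |eigenvalues|.
Trace norm = sum |lambda_i| = 1 + 6 + 6 + 6
= 19

19


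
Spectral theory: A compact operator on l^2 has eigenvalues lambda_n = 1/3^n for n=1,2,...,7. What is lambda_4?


The eigenvalue formula gives lambda_4 = 1/3^4
= 1/81
= 0.0123

0.0123


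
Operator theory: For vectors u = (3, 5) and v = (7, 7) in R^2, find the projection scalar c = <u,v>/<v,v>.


Computing <u,v> = 3*7 + 5*7 = 56
Computing <v,v> = 7^2 + 7^2 = 98
Projection coefficient = 56/98 = 0.5714

0.5714


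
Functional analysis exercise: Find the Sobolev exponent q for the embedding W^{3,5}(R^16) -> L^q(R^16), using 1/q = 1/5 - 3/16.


Using the Sobolev embedding formula: 1/q = 1/p - k/n
1/q = 1/5 - 3/16 = 1/80
q = 1/(1/80) = 80

80.0000


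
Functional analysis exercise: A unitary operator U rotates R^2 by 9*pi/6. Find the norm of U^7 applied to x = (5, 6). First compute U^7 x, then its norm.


U is a rotation by theta = 9*pi/6
U^7 = rotation by 7*theta = 63*pi/6 = 3*pi/6 (mod 2*pi)
cos(3*pi/6) = 0.0000, sin(3*pi/6) = 1.0000
U^7 x = (0.0000 * 5 - 1.0000 * 6, 1.0000 * 5 + 0.0000 * 6)
= (-6.0000, 5.0000)
||U^7 x|| = sqrt((-6.0000)^2 + 5.0000^2) = sqrt(61.0000) = 7.8102

7.8102


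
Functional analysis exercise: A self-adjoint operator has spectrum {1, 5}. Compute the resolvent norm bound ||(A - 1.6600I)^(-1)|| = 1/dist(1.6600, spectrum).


dist(1.6600, {1, 5}) = min(|1.6600 - 1|, |1.6600 - 5|)
= min(0.6600, 3.3400) = 0.6600
Resolvent bound = 1/0.6600 = 1.5152

1.5152


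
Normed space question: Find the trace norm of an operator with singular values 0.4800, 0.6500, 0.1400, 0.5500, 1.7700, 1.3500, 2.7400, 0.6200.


The nuclear norm is the sum of all singular values.
||T||_1 = 0.4800 + 0.6500 + 0.1400 + 0.5500 + 1.7700 + 1.3500 + 2.7400 + 0.6200
= 8.3000

8.3000


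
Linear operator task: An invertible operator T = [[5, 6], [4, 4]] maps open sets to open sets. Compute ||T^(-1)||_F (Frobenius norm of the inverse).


det(T) = 5*4 - 6*4 = -4
T^(-1) = (1/-4) * [[4, -6], [-4, 5]] = [[-1.0000, 1.5000], [1.0000, -1.2500]]
||T^(-1)||_F^2 = (-1.0000)^2 + 1.5000^2 + 1.0000^2 + (-1.2500)^2 = 5.8125
||T^(-1)||_F = sqrt(5.8125) = 2.4109

2.4109


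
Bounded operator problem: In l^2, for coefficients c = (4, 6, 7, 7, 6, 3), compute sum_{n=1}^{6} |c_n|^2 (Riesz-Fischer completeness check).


sum |c_n|^2 = 4^2 + 6^2 + 7^2 + 7^2 + 6^2 + 3^2
= 16 + 36 + 49 + 49 + 36 + 9
= 195

195


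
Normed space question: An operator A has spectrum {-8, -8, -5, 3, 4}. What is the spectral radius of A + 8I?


Spectrum of A + 8I = {0, 0, 3, 11, 12}
Spectral radius = max |lambda| over the shifted spectrum
= max(0, 0, 3, 11, 12) = 12

12


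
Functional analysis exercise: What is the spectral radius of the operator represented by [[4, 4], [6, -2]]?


For a 2x2 matrix, eigenvalues satisfy lambda^2 - (trace)*lambda + det = 0
trace = 4 + -2 = 2
det = 4*-2 - 4*6 = -32
discriminant = 2^2 - 4*(-32) = 132
spectral radius = max |eigenvalue| = 6.7446

6.7446


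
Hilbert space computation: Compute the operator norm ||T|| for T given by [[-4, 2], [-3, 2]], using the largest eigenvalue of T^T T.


A^T A = [[25, -14], [-14, 8]]
trace(A^T A) = 33, det(A^T A) = 4
discriminant = 33^2 - 4*4 = 1073
Largest eigenvalue of A^T A = (trace + sqrt(disc))/2 = 32.8783
||T|| = sqrt(32.8783) = 5.7340

5.7340


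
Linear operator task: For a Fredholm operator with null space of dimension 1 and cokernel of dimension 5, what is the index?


The Fredholm index is defined as ind(T) = dim(ker T) - dim(coker T)
= 1 - 5
= -4

-4


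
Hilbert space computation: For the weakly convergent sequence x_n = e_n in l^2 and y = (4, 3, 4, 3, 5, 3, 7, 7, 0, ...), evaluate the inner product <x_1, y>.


x_1 = e_1 is the standard basis vector with 1 in position 1.
<x_1, y> = y_1 = 4
As n -> infinity, <x_n, y> -> 0, confirming weak convergence of (x_n) to 0.

4


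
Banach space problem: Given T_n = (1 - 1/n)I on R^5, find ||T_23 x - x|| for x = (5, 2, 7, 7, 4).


T_23 x - x = (1 - 1/23)x - x = -x/23
||x|| = sqrt(143) = 11.9583
||T_23 x - x|| = ||x||/23 = 11.9583/23 = 0.5199

0.5199


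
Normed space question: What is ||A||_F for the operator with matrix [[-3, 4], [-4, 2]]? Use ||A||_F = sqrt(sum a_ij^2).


||A||_F^2 = sum a_ij^2
= (-3)^2 + 4^2 + (-4)^2 + 2^2
= 9 + 16 + 16 + 4 = 45
||A||_F = sqrt(45) = 6.7082

6.7082


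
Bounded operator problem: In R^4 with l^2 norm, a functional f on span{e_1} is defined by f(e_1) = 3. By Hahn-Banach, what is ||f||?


The norm of f is given by ||f|| = sup_{||x||=1} |f(x)|.
On span{e_1}, ||e_1|| = 1, so ||f|| = |f(e_1)| / ||e_1||
= |3| / 1 = 3.0000

3.0000


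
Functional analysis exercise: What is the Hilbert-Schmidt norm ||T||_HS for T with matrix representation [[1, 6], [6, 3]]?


The Hilbert-Schmidt norm is sqrt(sum of squares of all entries).
Sum of squares = 1^2 + 6^2 + 6^2 + 3^2
= 1 + 36 + 36 + 9 = 82
||T||_HS = sqrt(82) = 9.0554

9.0554


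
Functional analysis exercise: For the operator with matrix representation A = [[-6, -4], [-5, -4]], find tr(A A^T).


trace(A * A^T) = sum of squares of all entries
= (-6)^2 + (-4)^2 + (-5)^2 + (-4)^2
= 36 + 16 + 25 + 16
= 93

93


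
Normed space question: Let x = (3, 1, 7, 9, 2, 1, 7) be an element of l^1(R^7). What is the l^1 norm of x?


The l^1 norm equals the sum of absolute values of all components.
||x||_1 = 3 + 1 + 7 + 9 + 2 + 1 + 7
= 30

30.0000


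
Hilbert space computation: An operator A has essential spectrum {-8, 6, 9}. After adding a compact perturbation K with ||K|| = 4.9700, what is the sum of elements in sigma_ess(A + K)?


By Weyl's theorem, the essential spectrum is invariant under compact perturbations.
sigma_ess(A + K) = sigma_ess(A) = {-8, 6, 9}
Sum = -8 + 6 + 9 = 7

7


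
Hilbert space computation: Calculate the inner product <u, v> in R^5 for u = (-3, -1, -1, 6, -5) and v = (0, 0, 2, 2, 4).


Computing the standard inner product <u, v> = sum u_i * v_i
= -3*0 + -1*0 + -1*2 + 6*2 + -5*4
= 0 + 0 + -2 + 12 + -20
= -10

-10


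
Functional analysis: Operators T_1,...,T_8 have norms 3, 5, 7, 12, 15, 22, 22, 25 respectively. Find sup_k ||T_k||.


By the Uniform Boundedness Principle, the supremum of norms is finite.
sup_k ||T_k|| = max(3, 5, 7, 12, 15, 22, 22, 25) = 25

25
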